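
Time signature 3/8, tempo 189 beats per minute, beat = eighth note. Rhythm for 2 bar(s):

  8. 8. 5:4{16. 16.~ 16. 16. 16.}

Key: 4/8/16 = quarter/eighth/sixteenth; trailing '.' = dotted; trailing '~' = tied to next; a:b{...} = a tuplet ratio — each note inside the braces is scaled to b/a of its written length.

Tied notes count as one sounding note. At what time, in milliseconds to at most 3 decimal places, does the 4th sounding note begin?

1. 0.0ms @ 0 + 476.19ms (3/2)
2. 476.19ms @ 3/2 + 476.19ms (3/2)
3. 952.381ms @ 3 + 190.476ms (3/5)
4. 1142.857ms @ 18/5 + 380.952ms (6/5)
5. 1523.81ms @ 24/5 + 190.476ms (3/5)
6. 1714.286ms @ 27/5 + 190.476ms (3/5)

note 4 onset = 18/5b = 1142.857ms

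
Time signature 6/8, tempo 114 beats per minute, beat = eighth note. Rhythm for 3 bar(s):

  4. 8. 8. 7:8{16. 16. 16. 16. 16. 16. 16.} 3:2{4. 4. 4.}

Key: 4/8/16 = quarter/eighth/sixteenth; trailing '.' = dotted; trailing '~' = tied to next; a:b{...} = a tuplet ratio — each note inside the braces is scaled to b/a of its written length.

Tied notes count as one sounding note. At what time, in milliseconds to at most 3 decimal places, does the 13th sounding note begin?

note 13 onset = 16b = 8421.053ms

1. 0.0ms @ 0 + 1578.947ms (3)
2. 1578.947ms @ 3 + 789.474ms (3/2)
3. 2368.421ms @ 9/2 + 789.474ms (3/2)
4. 3157.895ms @ 6 + 451.128ms (6/7)
5. 3609.023ms @ 48/7 + 451.128ms (6/7)
6. 4060.15ms @ 54/7 + 451.128ms (6/7)
7. 4511.278ms @ 60/7 + 451.128ms (6/7)
8. 4962.406ms @ 66/7 + 451.128ms (6/7)
9. 5413.534ms @ 72/7 + 451.128ms (6/7)
10. 5864.662ms @ 78/7 + 451.128ms (6/7)
11. 6315.789ms @ 12 + 1052.632ms (2)
12. 7368.421ms @ 14 + 1052.632ms (2)
13. 8421.053ms @ 16 + 1052.632ms (2)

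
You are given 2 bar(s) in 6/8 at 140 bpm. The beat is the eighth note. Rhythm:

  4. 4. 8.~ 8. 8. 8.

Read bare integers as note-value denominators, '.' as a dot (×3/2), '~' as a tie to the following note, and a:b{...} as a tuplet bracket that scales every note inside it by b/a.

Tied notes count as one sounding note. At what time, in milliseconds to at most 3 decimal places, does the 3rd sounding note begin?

note 3 onset = 6b = 2571.429ms

1. 0.0ms @ 0 + 1285.714ms (3)
2. 1285.714ms @ 3 + 1285.714ms (3)
3. 2571.429ms @ 6 + 1285.714ms (3)
4. 3857.143ms @ 9 + 642.857ms (3/2)
5. 4500.0ms @ 21/2 + 642.857ms (3/2)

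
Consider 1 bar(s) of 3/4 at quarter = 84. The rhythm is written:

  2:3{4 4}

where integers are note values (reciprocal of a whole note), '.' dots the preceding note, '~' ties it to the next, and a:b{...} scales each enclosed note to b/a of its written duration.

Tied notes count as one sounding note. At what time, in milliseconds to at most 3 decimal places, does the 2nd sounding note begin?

1. 0.0ms @ 0 + 1071.429ms (3/2)
2. 1071.429ms @ 3/2 + 1071.429ms (3/2)

note 2 onset = 3/2b = 1071.429ms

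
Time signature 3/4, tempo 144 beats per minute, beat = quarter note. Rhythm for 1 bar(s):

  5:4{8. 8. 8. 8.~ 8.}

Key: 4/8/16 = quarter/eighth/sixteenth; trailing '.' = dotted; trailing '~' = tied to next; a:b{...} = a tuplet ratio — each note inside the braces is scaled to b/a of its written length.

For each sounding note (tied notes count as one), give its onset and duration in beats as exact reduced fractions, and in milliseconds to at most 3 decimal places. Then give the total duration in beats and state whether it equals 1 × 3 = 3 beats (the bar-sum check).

1) 0.0ms=0b +250.0ms=3/5b
2) 250.0ms=3/5b +250.0ms=3/5b
3) 500.0ms=6/5b +250.0ms=3/5b
4) 750.0ms=9/5b +500.0ms=6/5b
Σ=3b of 3 (144bpm 3/4) — PASS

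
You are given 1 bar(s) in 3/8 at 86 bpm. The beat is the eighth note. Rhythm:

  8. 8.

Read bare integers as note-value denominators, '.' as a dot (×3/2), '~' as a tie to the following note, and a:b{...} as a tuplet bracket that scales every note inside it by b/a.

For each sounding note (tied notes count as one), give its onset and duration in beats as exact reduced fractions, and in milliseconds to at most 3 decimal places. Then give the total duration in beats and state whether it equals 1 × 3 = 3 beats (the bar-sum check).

1) 0.0ms=0b +1046.512ms=3/2b
2) 1046.512ms=3/2b +1046.512ms=3/2b
Σ=3b of 3 (86bpm 3/8) — PASS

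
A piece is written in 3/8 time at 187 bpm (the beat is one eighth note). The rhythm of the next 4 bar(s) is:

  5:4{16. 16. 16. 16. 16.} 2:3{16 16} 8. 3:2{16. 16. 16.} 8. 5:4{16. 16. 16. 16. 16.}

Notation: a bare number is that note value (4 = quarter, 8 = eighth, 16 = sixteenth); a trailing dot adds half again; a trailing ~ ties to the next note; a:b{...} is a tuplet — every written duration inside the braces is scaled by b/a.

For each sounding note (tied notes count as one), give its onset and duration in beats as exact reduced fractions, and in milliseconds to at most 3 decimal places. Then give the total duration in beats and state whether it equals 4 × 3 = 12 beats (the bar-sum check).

1) 0.0ms=0b +192.513ms=3/5b
2) 192.513ms=3/5b +192.513ms=3/5b
3) 385.027ms=6/5b +192.513ms=3/5b
4) 577.54ms=9/5b +192.513ms=3/5b
5) 770.053ms=12/5b +192.513ms=3/5b
6) 962.567ms=3b +240.642ms=3/4b
7) 1203.209ms=15/4b +240.642ms=3/4b
8) 1443.85ms=9/2b +481.283ms=3/2b
9) 1925.134ms=6b +160.428ms=1/2b
10) 2085.561ms=13/2b +160.428ms=1/2b
11) 2245.989ms=7b +160.428ms=1/2b
12) 2406.417ms=15/2b +481.283ms=3/2b
13) 2887.701ms=9b +192.513ms=3/5b
14) 3080.214ms=48/5b +192.513ms=3/5b
15) 3272.727ms=51/5b +192.513ms=3/5b
16) 3465.241ms=54/5b +192.513ms=3/5b
17) 3657.754ms=57/5b +192.513ms=3/5b
Σ=12b of 12 (187bpm 3/8) — PASS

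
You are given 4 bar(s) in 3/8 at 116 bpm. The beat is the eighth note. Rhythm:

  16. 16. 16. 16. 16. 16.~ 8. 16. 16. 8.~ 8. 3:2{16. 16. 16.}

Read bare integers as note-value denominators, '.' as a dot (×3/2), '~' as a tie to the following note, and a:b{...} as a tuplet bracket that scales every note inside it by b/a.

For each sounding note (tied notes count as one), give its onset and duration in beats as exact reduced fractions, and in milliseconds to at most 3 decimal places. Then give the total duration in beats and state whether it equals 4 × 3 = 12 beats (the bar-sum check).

1) 0.0ms=0b +387.931ms=3/4b
2) 387.931ms=3/4b +387.931ms=3/4b
3) 775.862ms=3/2b +387.931ms=3/4b
4) 1163.793ms=9/4b +387.931ms=3/4b
5) 1551.724ms=3b +387.931ms=3/4b
6) 1939.655ms=15/4b +1163.793ms=9/4b
7) 3103.448ms=6b +387.931ms=3/4b
8) 3491.379ms=27/4b +387.931ms=3/4b
9) 3879.31ms=15/2b +1551.724ms=3b
10) 5431.034ms=21/2b +258.621ms=1/2b
11) 5689.655ms=11b +258.621ms=1/2b
12) 5948.276ms=23/2b +258.621ms=1/2b
Σ=12b of 12 (116bpm 3/8) — PASS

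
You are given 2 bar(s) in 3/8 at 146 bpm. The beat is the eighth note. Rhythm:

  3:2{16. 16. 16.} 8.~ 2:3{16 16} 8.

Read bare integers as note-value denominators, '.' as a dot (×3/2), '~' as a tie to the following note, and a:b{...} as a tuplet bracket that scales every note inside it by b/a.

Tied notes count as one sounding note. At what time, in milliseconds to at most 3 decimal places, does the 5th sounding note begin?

1. 0.0ms @ 0 + 205.479ms (1/2)
2. 205.479ms @ 1/2 + 205.479ms (1/2)
3. 410.959ms @ 1 + 205.479ms (1/2)
4. 616.438ms @ 3/2 + 924.658ms (9/4)
5. 1541.096ms @ 15/4 + 308.219ms (3/4)
6. 1849.315ms @ 9/2 + 616.438ms (3/2)

note 5 onset = 15/4b = 1541.096ms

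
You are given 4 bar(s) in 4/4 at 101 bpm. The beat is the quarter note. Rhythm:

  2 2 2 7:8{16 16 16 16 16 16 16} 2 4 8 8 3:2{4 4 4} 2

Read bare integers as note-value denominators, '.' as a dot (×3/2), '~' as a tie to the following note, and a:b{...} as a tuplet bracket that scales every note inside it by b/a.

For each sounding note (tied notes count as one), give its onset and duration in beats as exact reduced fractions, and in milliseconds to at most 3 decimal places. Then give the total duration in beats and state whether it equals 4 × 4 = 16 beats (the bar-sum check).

1) 0.0ms=0b +1188.119ms=2b
2) 1188.119ms=2b +1188.119ms=2b
3) 2376.238ms=4b +1188.119ms=2b
4) 3564.356ms=6b +169.731ms=2/7b
5) 3734.088ms=44/7b +169.731ms=2/7b
6) 3903.819ms=46/7b +169.731ms=2/7b
7) 4073.55ms=48/7b +169.731ms=2/7b
8) 4243.281ms=50/7b +169.731ms=2/7b
9) 4413.013ms=52/7b +169.731ms=2/7b
10) 4582.744ms=54/7b +169.731ms=2/7b
11) 4752.475ms=8b +1188.119ms=2b
12) 5940.594ms=10b +594.059ms=1b
13) 6534.653ms=11b +297.03ms=1/2b
14) 6831.683ms=23/2b +297.03ms=1/2b
15) 7128.713ms=12b +396.04ms=2/3b
16) 7524.752ms=38/3b +396.04ms=2/3b
17) 7920.792ms=40/3b +396.04ms=2/3b
18) 8316.832ms=14b +1188.119ms=2b
Σ=16b of 16 (101bpm 4/4) — PASS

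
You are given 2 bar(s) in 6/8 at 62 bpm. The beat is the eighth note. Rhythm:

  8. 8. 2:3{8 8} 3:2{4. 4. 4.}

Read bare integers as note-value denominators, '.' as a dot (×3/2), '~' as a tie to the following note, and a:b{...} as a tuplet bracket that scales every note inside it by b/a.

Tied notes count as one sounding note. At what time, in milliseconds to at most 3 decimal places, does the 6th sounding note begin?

note 6 onset = 8b = 7741.935ms

1. 0.0ms @ 0 + 1451.613ms (3/2)
2. 1451.613ms @ 3/2 + 1451.613ms (3/2)
3. 2903.226ms @ 3 + 1451.613ms (3/2)
4. 4354.839ms @ 9/2 + 1451.613ms (3/2)
5. 5806.452ms @ 6 + 1935.484ms (2)
6. 7741.935ms @ 8 + 1935.484ms (2)
7. 9677.419ms @ 10 + 1935.484ms (2)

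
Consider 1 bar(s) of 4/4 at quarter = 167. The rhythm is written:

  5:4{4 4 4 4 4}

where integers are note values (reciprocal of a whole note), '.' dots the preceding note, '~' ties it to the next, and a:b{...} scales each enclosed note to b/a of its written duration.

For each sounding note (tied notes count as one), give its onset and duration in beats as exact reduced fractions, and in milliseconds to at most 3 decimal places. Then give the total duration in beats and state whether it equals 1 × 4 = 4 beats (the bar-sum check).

1) 0.0ms=0b +287.425ms=4/5b
2) 287.425ms=4/5b +287.425ms=4/5b
3) 574.85ms=8/5b +287.425ms=4/5b
4) 862.275ms=12/5b +287.425ms=4/5b
5) 1149.701ms=16/5b +287.425ms=4/5b
Σ=4b of 4 (167bpm 4/4) — PASS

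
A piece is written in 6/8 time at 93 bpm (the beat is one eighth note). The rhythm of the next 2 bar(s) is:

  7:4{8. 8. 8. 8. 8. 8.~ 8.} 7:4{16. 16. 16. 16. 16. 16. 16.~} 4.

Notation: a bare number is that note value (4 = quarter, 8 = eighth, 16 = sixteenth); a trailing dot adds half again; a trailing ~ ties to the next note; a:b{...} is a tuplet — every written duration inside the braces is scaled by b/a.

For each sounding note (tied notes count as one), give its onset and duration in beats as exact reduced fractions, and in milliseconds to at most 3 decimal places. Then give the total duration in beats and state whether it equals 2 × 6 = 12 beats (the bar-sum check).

1) 0.0ms=0b +552.995ms=6/7b
2) 552.995ms=6/7b +552.995ms=6/7b
3) 1105.991ms=12/7b +552.995ms=6/7b
4) 1658.986ms=18/7b +552.995ms=6/7b
5) 2211.982ms=24/7b +552.995ms=6/7b
6) 2764.977ms=30/7b +1105.991ms=12/7b
7) 3870.968ms=6b +276.498ms=3/7b
8) 4147.465ms=45/7b +276.498ms=3/7b
9) 4423.963ms=48/7b +276.498ms=3/7b
10) 4700.461ms=51/7b +276.498ms=3/7b
11) 4976.959ms=54/7b +276.498ms=3/7b
12) 5253.456ms=57/7b +276.498ms=3/7b
13) 5529.954ms=60/7b +2211.982ms=24/7b
Σ=12b of 12 (93bpm 6/8) — PASS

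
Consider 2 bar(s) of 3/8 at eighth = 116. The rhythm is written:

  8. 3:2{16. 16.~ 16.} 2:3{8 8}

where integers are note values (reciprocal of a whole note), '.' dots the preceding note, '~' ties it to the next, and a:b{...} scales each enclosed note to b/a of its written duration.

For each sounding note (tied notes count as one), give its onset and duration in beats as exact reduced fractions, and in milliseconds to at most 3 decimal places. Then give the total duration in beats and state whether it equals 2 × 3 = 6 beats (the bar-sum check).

1) 0.0ms=0b +775.862ms=3/2b
2) 775.862ms=3/2b +258.621ms=1/2b
3) 1034.483ms=2b +517.241ms=1b
4) 1551.724ms=3b +775.862ms=3/2b
5) 2327.586ms=9/2b +775.862ms=3/2b
Σ=6b of 6 (116bpm 3/8) — PASS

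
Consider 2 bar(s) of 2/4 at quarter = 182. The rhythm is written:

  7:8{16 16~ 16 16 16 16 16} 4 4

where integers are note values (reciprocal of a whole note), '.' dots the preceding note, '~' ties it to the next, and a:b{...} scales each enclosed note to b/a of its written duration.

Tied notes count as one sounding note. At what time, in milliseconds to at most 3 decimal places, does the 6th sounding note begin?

note 6 onset = 12/7b = 565.149ms

1. 0.0ms @ 0 + 94.192ms (2/7)
2. 94.192ms @ 2/7 + 188.383ms (4/7)
3. 282.575ms @ 6/7 + 94.192ms (2/7)
4. 376.766ms @ 8/7 + 94.192ms (2/7)
5. 470.958ms @ 10/7 + 94.192ms (2/7)
6. 565.149ms @ 12/7 + 94.192ms (2/7)
7. 659.341ms @ 2 + 329.67ms (1)
8. 989.011ms @ 3 + 329.67ms (1)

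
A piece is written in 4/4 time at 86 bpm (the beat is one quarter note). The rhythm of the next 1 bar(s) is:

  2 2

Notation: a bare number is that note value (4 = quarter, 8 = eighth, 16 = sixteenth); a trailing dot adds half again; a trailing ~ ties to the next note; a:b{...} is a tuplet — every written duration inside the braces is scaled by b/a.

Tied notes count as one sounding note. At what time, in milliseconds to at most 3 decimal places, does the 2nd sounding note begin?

1. 0.0ms @ 0 + 1395.349ms (2)
2. 1395.349ms @ 2 + 1395.349ms (2)

note 2 onset = 2b = 1395.349ms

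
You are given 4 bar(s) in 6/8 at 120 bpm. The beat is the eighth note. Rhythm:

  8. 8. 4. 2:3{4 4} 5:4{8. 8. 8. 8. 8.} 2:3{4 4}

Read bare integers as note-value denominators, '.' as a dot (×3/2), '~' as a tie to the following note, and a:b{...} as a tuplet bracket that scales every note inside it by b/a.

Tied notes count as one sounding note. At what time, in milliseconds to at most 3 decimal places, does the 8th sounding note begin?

1. 0.0ms @ 0 + 750.0ms (3/2)
2. 750.0ms @ 3/2 + 750.0ms (3/2)
3. 1500.0ms @ 3 + 1500.0ms (3)
4. 3000.0ms @ 6 + 1500.0ms (3)
5. 4500.0ms @ 9 + 1500.0ms (3)
6. 6000.0ms @ 12 + 600.0ms (6/5)
7. 6600.0ms @ 66/5 + 600.0ms (6/5)
8. 7200.0ms @ 72/5 + 600.0ms (6/5)
9. 7800.0ms @ 78/5 + 600.0ms (6/5)
10. 8400.0ms @ 84/5 + 600.0ms (6/5)
11. 9000.0ms @ 18 + 1500.0ms (3)
12. 10500.0ms @ 21 + 1500.0ms (3)

note 8 onset = 72/5b = 7200.0ms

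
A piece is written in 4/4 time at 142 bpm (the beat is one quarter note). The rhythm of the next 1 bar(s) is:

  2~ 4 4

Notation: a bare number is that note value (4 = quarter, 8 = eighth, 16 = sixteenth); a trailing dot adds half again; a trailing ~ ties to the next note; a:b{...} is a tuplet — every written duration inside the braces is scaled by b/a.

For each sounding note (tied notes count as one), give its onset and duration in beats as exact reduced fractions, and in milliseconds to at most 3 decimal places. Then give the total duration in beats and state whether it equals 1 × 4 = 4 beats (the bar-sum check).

1) 0.0ms=0b +1267.606ms=3b
2) 1267.606ms=3b +422.535ms=1b
Σ=4b of 4 (142bpm 4/4) — PASS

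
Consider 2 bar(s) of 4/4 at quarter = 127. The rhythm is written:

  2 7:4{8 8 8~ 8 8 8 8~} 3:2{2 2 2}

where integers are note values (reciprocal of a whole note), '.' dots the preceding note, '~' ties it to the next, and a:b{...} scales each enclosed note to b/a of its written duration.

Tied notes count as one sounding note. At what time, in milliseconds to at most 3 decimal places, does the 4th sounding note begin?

note 4 onset = 18/7b = 1214.848ms

1. 0.0ms @ 0 + 944.882ms (2)
2. 944.882ms @ 2 + 134.983ms (2/7)
3. 1079.865ms @ 16/7 + 134.983ms (2/7)
4. 1214.848ms @ 18/7 + 269.966ms (4/7)
5. 1484.814ms @ 22/7 + 134.983ms (2/7)
6. 1619.798ms @ 24/7 + 134.983ms (2/7)
7. 1754.781ms @ 26/7 + 764.904ms (34/21)
8. 2519.685ms @ 16/3 + 629.921ms (4/3)
9. 3149.606ms @ 20/3 + 629.921ms (4/3)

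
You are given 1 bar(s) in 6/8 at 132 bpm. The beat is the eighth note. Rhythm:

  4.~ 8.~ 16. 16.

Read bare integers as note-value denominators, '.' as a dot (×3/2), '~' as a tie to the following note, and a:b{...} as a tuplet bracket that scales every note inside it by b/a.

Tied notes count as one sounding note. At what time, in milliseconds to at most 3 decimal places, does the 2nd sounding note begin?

1. 0.0ms @ 0 + 2386.364ms (21/4)
2. 2386.364ms @ 21/4 + 340.909ms (3/4)

note 2 onset = 21/4b = 2386.364ms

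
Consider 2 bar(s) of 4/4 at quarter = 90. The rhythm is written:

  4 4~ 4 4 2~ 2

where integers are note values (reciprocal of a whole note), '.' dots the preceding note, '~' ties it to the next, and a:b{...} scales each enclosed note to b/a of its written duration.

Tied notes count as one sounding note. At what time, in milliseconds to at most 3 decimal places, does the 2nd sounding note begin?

note 2 onset = 1b = 666.667ms

1. 0.0ms @ 0 + 666.667ms (1)
2. 666.667ms @ 1 + 1333.333ms (2)
3. 2000.0ms @ 3 + 666.667ms (1)
4. 2666.667ms @ 4 + 2666.667ms (4)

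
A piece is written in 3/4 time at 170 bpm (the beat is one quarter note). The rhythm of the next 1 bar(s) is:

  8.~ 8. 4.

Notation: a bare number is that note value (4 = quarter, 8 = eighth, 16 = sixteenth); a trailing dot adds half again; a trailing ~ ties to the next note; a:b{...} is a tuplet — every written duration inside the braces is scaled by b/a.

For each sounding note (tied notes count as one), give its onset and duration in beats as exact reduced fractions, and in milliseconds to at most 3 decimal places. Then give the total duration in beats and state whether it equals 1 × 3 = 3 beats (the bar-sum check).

1) 0.0ms=0b +529.412ms=3/2b
2) 529.412ms=3/2b +529.412ms=3/2b
Σ=3b of 3 (170bpm 3/4) — PASS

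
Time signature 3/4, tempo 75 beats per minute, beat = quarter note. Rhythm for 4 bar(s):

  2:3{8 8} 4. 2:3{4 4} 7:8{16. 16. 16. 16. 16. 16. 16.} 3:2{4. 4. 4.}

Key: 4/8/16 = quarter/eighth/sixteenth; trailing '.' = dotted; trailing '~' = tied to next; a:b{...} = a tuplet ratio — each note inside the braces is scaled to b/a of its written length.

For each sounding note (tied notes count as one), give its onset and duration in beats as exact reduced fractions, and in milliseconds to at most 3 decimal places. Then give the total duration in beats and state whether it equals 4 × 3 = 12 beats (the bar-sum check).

1) 0.0ms=0b +600.0ms=3/4b
2) 600.0ms=3/4b +600.0ms=3/4b
3) 1200.0ms=3/2b +1200.0ms=3/2b
4) 2400.0ms=3b +1200.0ms=3/2b
5) 3600.0ms=9/2b +1200.0ms=3/2b
6) 4800.0ms=6b +342.857ms=3/7b
7) 5142.857ms=45/7b +342.857ms=3/7b
8) 5485.714ms=48/7b +342.857ms=3/7b
9) 5828.571ms=51/7b +342.857ms=3/7b
10) 6171.429ms=54/7b +342.857ms=3/7b
11) 6514.286ms=57/7b +342.857ms=3/7b
12) 6857.143ms=60/7b +342.857ms=3/7b
13) 7200.0ms=9b +800.0ms=1b
14) 8000.0ms=10b +800.0ms=1b
15) 8800.0ms=11b +800.0ms=1b
Σ=12b of 12 (75bpm 3/4) — PASS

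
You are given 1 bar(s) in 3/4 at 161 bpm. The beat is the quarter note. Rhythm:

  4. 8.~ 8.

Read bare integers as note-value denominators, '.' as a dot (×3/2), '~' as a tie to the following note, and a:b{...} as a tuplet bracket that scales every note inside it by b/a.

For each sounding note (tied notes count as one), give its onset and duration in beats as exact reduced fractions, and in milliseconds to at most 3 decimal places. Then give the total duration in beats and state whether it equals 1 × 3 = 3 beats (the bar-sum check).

1) 0.0ms=0b +559.006ms=3/2b
2) 559.006ms=3/2b +559.006ms=3/2b
Σ=3b of 3 (161bpm 3/4) — PASS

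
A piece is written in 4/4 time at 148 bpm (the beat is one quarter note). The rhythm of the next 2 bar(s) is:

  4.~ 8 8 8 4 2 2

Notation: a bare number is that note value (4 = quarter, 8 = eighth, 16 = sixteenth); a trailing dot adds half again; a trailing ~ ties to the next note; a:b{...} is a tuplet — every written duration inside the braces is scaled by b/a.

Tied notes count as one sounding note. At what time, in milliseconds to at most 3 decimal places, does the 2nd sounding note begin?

note 2 onset = 2b = 810.811ms

1. 0.0ms @ 0 + 810.811ms (2)
2. 810.811ms @ 2 + 202.703ms (1/2)
3. 1013.514ms @ 5/2 + 202.703ms (1/2)
4. 1216.216ms @ 3 + 405.405ms (1)
5. 1621.622ms @ 4 + 810.811ms (2)
6. 2432.432ms @ 6 + 810.811ms (2)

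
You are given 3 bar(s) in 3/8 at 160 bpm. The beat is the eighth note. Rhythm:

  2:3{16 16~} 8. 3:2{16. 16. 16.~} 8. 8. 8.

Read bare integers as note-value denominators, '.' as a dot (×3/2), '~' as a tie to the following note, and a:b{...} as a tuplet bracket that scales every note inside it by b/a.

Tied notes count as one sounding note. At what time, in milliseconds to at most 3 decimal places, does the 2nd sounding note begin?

1. 0.0ms @ 0 + 281.25ms (3/4)
2. 281.25ms @ 3/4 + 843.75ms (9/4)
3. 1125.0ms @ 3 + 187.5ms (1/2)
4. 1312.5ms @ 7/2 + 187.5ms (1/2)
5. 1500.0ms @ 4 + 750.0ms (2)
6. 2250.0ms @ 6 + 562.5ms (3/2)
7. 2812.5ms @ 15/2 + 562.5ms (3/2)

note 2 onset = 3/4b = 281.25ms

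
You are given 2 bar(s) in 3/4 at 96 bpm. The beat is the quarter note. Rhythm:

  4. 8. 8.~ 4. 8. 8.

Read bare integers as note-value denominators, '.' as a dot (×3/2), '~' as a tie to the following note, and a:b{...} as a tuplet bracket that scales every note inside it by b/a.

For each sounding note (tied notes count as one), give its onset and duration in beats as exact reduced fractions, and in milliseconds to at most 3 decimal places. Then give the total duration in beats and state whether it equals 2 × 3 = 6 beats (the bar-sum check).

1) 0.0ms=0b +937.5ms=3/2b
2) 937.5ms=3/2b +468.75ms=3/4b
3) 1406.25ms=9/4b +1406.25ms=9/4b
4) 2812.5ms=9/2b +468.75ms=3/4b
5) 3281.25ms=21/4b +468.75ms=3/4b
Σ=6b of 6 (96bpm 3/4) — PASS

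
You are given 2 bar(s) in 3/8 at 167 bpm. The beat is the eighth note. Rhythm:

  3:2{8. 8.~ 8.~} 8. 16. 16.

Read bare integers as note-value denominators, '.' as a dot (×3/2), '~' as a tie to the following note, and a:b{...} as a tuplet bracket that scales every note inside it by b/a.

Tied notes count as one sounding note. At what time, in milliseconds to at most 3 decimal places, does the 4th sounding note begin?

note 4 onset = 21/4b = 1886.228ms

1. 0.0ms @ 0 + 359.281ms (1)
2. 359.281ms @ 1 + 1257.485ms (7/2)
3. 1616.766ms @ 9/2 + 269.461ms (3/4)
4. 1886.228ms @ 21/4 + 269.461ms (3/4)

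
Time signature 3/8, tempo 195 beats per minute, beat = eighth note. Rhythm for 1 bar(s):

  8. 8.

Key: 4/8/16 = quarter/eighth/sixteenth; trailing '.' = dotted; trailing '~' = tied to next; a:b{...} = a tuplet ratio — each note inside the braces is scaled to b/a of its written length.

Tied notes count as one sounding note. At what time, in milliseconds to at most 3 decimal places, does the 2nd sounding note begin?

note 2 onset = 3/2b = 461.538ms

1. 0.0ms @ 0 + 461.538ms (3/2)
2. 461.538ms @ 3/2 + 461.538ms (3/2)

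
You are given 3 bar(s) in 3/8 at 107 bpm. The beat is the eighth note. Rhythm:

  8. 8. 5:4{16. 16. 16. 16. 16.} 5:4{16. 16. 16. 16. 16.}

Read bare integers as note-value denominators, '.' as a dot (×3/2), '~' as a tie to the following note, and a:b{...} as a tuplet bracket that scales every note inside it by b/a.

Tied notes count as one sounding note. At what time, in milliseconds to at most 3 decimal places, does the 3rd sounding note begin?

note 3 onset = 3b = 1682.243ms

1. 0.0ms @ 0 + 841.121ms (3/2)
2. 841.121ms @ 3/2 + 841.121ms (3/2)
3. 1682.243ms @ 3 + 336.449ms (3/5)
4. 2018.692ms @ 18/5 + 336.449ms (3/5)
5. 2355.14ms @ 21/5 + 336.449ms (3/5)
6. 2691.589ms @ 24/5 + 336.449ms (3/5)
7. 3028.037ms @ 27/5 + 336.449ms (3/5)
8. 3364.486ms @ 6 + 336.449ms (3/5)
9. 3700.935ms @ 33/5 + 336.449ms (3/5)
10. 4037.383ms @ 36/5 + 336.449ms (3/5)
11. 4373.832ms @ 39/5 + 336.449ms (3/5)
12. 4710.28ms @ 42/5 + 336.449ms (3/5)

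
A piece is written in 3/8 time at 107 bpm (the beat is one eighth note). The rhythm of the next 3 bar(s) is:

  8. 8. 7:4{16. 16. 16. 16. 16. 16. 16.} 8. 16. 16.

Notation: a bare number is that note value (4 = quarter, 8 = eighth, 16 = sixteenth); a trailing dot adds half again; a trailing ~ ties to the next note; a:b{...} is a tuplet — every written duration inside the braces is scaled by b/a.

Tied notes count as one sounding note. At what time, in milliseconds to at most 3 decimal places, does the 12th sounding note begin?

1. 0.0ms @ 0 + 841.121ms (3/2)
2. 841.121ms @ 3/2 + 841.121ms (3/2)
3. 1682.243ms @ 3 + 240.32ms (3/7)
4. 1922.563ms @ 24/7 + 240.32ms (3/7)
5. 2162.884ms @ 27/7 + 240.32ms (3/7)
6. 2403.204ms @ 30/7 + 240.32ms (3/7)
7. 2643.525ms @ 33/7 + 240.32ms (3/7)
8. 2883.845ms @ 36/7 + 240.32ms (3/7)
9. 3124.166ms @ 39/7 + 240.32ms (3/7)
10. 3364.486ms @ 6 + 841.121ms (3/2)
11. 4205.607ms @ 15/2 + 420.561ms (3/4)
12. 4626.168ms @ 33/4 + 420.561ms (3/4)

note 12 onset = 33/4b = 4626.168ms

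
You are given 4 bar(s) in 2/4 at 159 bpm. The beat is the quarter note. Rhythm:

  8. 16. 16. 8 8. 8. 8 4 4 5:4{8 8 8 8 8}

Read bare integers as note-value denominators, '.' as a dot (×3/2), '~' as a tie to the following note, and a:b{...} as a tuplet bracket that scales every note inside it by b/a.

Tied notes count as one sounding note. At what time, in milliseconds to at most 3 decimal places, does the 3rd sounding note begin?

1. 0.0ms @ 0 + 283.019ms (3/4)
2. 283.019ms @ 3/4 + 141.509ms (3/8)
3. 424.528ms @ 9/8 + 141.509ms (3/8)
4. 566.038ms @ 3/2 + 188.679ms (1/2)
5. 754.717ms @ 2 + 283.019ms (3/4)
6. 1037.736ms @ 11/4 + 283.019ms (3/4)
7. 1320.755ms @ 7/2 + 188.679ms (1/2)
8. 1509.434ms @ 4 + 377.358ms (1)
9. 1886.792ms @ 5 + 377.358ms (1)
10. 2264.151ms @ 6 + 150.943ms (2/5)
11. 2415.094ms @ 32/5 + 150.943ms (2/5)
12. 2566.038ms @ 34/5 + 150.943ms (2/5)
13. 2716.981ms @ 36/5 + 150.943ms (2/5)
14. 2867.925ms @ 38/5 + 150.943ms (2/5)

note 3 onset = 9/8b = 424.528ms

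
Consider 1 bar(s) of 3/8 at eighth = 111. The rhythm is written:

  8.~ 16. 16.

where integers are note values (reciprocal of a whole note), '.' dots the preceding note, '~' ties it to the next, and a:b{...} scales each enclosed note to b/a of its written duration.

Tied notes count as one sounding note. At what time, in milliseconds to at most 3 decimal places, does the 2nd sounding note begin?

note 2 onset = 9/4b = 1216.216ms

1. 0.0ms @ 0 + 1216.216ms (9/4)
2. 1216.216ms @ 9/4 + 405.405ms (3/4)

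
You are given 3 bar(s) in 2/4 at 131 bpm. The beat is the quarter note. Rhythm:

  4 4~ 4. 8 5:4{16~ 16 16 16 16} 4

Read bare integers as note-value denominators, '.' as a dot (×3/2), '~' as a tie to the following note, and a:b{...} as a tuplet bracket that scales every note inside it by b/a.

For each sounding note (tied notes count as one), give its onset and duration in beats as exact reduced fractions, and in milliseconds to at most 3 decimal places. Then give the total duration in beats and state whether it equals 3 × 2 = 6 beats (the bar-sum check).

1) 0.0ms=0b +458.015ms=1b
2) 458.015ms=1b +1145.038ms=5/2b
3) 1603.053ms=7/2b +229.008ms=1/2b
4) 1832.061ms=4b +183.206ms=2/5b
5) 2015.267ms=22/5b +91.603ms=1/5b
6) 2106.87ms=23/5b +91.603ms=1/5b
7) 2198.473ms=24/5b +91.603ms=1/5b
8) 2290.076ms=5b +458.015ms=1b
Σ=6b of 6 (131bpm 2/4) — PASS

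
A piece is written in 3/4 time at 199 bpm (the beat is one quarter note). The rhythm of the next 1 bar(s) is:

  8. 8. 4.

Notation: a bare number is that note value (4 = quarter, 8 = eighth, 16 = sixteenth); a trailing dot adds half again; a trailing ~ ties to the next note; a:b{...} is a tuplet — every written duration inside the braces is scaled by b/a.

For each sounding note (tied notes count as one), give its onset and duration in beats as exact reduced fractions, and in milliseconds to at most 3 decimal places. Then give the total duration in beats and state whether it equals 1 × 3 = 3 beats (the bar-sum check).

1) 0.0ms=0b +226.131ms=3/4b
2) 226.131ms=3/4b +226.131ms=3/4b
3) 452.261ms=3/2b +452.261ms=3/2b
Σ=3b of 3 (199bpm 3/4) — PASS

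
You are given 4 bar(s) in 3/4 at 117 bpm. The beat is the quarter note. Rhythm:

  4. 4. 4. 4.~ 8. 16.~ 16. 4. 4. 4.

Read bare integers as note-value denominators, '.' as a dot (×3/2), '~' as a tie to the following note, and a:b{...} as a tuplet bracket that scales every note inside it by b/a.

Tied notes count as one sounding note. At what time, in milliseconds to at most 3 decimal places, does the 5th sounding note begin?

note 5 onset = 27/4b = 3461.538ms

1. 0.0ms @ 0 + 769.231ms (3/2)
2. 769.231ms @ 3/2 + 769.231ms (3/2)
3. 1538.462ms @ 3 + 769.231ms (3/2)
4. 2307.692ms @ 9/2 + 1153.846ms (9/4)
5. 3461.538ms @ 27/4 + 384.615ms (3/4)
6. 3846.154ms @ 15/2 + 769.231ms (3/2)
7. 4615.385ms @ 9 + 769.231ms (3/2)
8. 5384.615ms @ 21/2 + 769.231ms (3/2)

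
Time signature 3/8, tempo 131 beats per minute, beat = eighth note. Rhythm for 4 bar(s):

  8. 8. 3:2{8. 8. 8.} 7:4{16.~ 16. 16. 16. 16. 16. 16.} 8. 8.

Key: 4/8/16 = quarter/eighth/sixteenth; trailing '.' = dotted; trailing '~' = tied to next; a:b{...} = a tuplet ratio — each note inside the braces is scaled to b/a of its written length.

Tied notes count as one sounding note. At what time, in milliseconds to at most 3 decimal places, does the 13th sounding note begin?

1. 0.0ms @ 0 + 687.023ms (3/2)
2. 687.023ms @ 3/2 + 687.023ms (3/2)
3. 1374.046ms @ 3 + 458.015ms (1)
4. 1832.061ms @ 4 + 458.015ms (1)
5. 2290.076ms @ 5 + 458.015ms (1)
6. 2748.092ms @ 6 + 392.585ms (6/7)
7. 3140.676ms @ 48/7 + 196.292ms (3/7)
8. 3336.968ms @ 51/7 + 196.292ms (3/7)
9. 3533.261ms @ 54/7 + 196.292ms (3/7)
10. 3729.553ms @ 57/7 + 196.292ms (3/7)
11. 3925.845ms @ 60/7 + 196.292ms (3/7)
12. 4122.137ms @ 9 + 687.023ms (3/2)
13. 4809.16ms @ 21/2 + 687.023ms (3/2)

note 13 onset = 21/2b = 4809.16ms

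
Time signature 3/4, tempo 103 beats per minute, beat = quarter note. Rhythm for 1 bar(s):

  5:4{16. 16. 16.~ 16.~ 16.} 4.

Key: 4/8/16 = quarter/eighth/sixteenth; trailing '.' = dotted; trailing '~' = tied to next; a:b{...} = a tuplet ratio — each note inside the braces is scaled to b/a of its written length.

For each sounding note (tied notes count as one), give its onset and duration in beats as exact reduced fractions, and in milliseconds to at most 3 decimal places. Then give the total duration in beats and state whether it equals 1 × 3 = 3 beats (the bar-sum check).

1) 0.0ms=0b +174.757ms=3/10b
2) 174.757ms=3/10b +174.757ms=3/10b
3) 349.515ms=3/5b +524.272ms=9/10b
4) 873.786ms=3/2b +873.786ms=3/2b
Σ=3b of 3 (103bpm 3/4) — PASS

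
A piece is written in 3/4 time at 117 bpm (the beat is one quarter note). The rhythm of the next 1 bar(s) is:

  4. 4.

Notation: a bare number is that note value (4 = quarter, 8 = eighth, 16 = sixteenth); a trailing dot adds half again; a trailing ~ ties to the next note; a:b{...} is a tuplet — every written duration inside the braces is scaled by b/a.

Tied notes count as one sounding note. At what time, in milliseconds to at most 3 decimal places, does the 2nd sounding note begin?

note 2 onset = 3/2b = 769.231ms

1. 0.0ms @ 0 + 769.231ms (3/2)
2. 769.231ms @ 3/2 + 769.231ms (3/2)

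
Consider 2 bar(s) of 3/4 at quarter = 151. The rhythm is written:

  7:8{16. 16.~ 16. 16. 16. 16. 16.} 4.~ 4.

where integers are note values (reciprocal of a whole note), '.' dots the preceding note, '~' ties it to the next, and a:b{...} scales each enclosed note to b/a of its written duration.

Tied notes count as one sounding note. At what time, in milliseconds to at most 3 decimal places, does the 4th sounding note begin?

note 4 onset = 12/7b = 681.173ms

1. 0.0ms @ 0 + 170.293ms (3/7)
2. 170.293ms @ 3/7 + 340.587ms (6/7)
3. 510.88ms @ 9/7 + 170.293ms (3/7)
4. 681.173ms @ 12/7 + 170.293ms (3/7)
5. 851.466ms @ 15/7 + 170.293ms (3/7)
6. 1021.76ms @ 18/7 + 170.293ms (3/7)
7. 1192.053ms @ 3 + 1192.053ms (3)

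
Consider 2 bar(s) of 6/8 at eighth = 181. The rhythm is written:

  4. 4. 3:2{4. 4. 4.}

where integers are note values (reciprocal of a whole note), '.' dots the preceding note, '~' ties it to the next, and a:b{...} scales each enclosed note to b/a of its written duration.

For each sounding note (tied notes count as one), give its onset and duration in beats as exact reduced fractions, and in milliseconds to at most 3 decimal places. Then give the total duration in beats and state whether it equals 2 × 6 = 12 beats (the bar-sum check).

1) 0.0ms=0b +994.475ms=3b
2) 994.475ms=3b +994.475ms=3b
3) 1988.95ms=6b +662.983ms=2b
4) 2651.934ms=8b +662.983ms=2b
5) 3314.917ms=10b +662.983ms=2b
Σ=12b of 12 (181bpm 6/8) — PASS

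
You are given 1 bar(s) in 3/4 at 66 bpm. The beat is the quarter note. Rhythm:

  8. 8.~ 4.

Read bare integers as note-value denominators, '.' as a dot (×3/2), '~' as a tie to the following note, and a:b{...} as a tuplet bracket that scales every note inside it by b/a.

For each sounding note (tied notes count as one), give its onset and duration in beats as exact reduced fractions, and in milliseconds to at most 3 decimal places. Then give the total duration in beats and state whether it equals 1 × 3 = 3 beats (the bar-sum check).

1) 0.0ms=0b +681.818ms=3/4b
2) 681.818ms=3/4b +2045.455ms=9/4b
Σ=3b of 3 (66bpm 3/4) — PASS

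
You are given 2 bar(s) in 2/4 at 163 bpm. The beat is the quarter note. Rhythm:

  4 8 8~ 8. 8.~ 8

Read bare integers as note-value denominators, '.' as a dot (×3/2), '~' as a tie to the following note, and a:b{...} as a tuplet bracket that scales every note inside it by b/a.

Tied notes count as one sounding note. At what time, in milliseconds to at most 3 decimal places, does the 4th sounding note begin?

1. 0.0ms @ 0 + 368.098ms (1)
2. 368.098ms @ 1 + 184.049ms (1/2)
3. 552.147ms @ 3/2 + 460.123ms (5/4)
4. 1012.27ms @ 11/4 + 460.123ms (5/4)

note 4 onset = 11/4b = 1012.27ms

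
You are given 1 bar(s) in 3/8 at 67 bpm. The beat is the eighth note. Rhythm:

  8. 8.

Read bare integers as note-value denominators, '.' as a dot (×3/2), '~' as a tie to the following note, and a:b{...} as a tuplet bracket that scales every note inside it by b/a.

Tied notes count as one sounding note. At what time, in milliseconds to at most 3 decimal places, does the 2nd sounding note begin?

1. 0.0ms @ 0 + 1343.284ms (3/2)
2. 1343.284ms @ 3/2 + 1343.284ms (3/2)

note 2 onset = 3/2b = 1343.284ms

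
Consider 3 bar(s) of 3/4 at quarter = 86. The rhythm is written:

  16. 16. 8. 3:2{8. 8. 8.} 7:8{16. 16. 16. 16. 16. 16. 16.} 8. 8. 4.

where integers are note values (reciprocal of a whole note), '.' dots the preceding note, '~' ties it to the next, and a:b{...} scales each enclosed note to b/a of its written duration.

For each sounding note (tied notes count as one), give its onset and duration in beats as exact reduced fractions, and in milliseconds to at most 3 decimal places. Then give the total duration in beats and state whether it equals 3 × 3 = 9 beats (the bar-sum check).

1) 0.0ms=0b +261.628ms=3/8b
2) 261.628ms=3/8b +261.628ms=3/8b
3) 523.256ms=3/4b +523.256ms=3/4b
4) 1046.512ms=3/2b +348.837ms=1/2b
5) 1395.349ms=2b +348.837ms=1/2b
6) 1744.186ms=5/2b +348.837ms=1/2b
7) 2093.023ms=3b +299.003ms=3/7b
8) 2392.027ms=24/7b +299.003ms=3/7b
9) 2691.03ms=27/7b +299.003ms=3/7b
10) 2990.033ms=30/7b +299.003ms=3/7b
11) 3289.037ms=33/7b +299.003ms=3/7b
12) 3588.04ms=36/7b +299.003ms=3/7b
13) 3887.043ms=39/7b +299.003ms=3/7b
14) 4186.047ms=6b +523.256ms=3/4b
15) 4709.302ms=27/4b +523.256ms=3/4b
16) 5232.558ms=15/2b +1046.512ms=3/2b
Σ=9b of 9 (86bpm 3/4) — PASS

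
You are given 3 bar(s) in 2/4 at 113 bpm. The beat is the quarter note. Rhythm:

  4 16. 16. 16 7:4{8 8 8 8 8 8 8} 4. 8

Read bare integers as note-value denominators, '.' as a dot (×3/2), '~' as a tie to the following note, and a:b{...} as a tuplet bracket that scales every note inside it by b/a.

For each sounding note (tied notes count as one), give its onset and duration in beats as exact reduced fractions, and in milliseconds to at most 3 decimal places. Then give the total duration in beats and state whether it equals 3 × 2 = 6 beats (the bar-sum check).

1) 0.0ms=0b +530.973ms=1b
2) 530.973ms=1b +199.115ms=3/8b
3) 730.088ms=11/8b +199.115ms=3/8b
4) 929.204ms=7/4b +132.743ms=1/4b
5) 1061.947ms=2b +151.707ms=2/7b
6) 1213.654ms=16/7b +151.707ms=2/7b
7) 1365.36ms=18/7b +151.707ms=2/7b
8) 1517.067ms=20/7b +151.707ms=2/7b
9) 1668.774ms=22/7b +151.707ms=2/7b
10) 1820.48ms=24/7b +151.707ms=2/7b
11) 1972.187ms=26/7b +151.707ms=2/7b
12) 2123.894ms=4b +796.46ms=3/2b
13) 2920.354ms=11/2b +265.487ms=1/2b
Σ=6b of 6 (113bpm 2/4) — PASS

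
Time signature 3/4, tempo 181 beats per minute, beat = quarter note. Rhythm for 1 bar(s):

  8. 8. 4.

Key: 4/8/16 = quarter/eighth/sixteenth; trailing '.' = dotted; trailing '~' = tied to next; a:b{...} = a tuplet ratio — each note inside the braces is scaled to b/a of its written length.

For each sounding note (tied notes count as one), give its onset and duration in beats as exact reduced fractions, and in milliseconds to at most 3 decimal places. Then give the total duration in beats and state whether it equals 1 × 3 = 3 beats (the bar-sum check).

1) 0.0ms=0b +248.619ms=3/4b
2) 248.619ms=3/4b +248.619ms=3/4b
3) 497.238ms=3/2b +497.238ms=3/2b
Σ=3b of 3 (181bpm 3/4) — PASS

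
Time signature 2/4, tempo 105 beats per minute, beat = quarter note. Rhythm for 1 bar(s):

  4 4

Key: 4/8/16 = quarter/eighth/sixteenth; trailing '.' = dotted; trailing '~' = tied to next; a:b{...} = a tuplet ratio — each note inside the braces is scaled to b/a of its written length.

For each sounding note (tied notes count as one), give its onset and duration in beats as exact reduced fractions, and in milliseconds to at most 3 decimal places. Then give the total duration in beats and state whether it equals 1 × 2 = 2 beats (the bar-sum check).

1) 0.0ms=0b +571.429ms=1b
2) 571.429ms=1b +571.429ms=1b
Σ=2b of 2 (105bpm 2/4) — PASS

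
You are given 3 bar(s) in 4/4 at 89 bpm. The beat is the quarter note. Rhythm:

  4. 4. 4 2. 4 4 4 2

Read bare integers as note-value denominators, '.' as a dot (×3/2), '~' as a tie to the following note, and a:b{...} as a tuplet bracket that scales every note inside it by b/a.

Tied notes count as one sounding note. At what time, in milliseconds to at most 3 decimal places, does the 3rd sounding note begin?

note 3 onset = 3b = 2022.472ms

1. 0.0ms @ 0 + 1011.236ms (3/2)
2. 1011.236ms @ 3/2 + 1011.236ms (3/2)
3. 2022.472ms @ 3 + 674.157ms (1)
4. 2696.629ms @ 4 + 2022.472ms (3)
5. 4719.101ms @ 7 + 674.157ms (1)
6. 5393.258ms @ 8 + 674.157ms (1)
7. 6067.416ms @ 9 + 674.157ms (1)
8. 6741.573ms @ 10 + 1348.315ms (2)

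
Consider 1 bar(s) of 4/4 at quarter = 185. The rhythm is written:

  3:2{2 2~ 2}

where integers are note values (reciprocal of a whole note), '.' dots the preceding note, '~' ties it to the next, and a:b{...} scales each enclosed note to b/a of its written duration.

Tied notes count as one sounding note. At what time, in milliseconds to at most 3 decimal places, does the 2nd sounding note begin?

1. 0.0ms @ 0 + 432.432ms (4/3)
2. 432.432ms @ 4/3 + 864.865ms (8/3)

note 2 onset = 4/3b = 432.432ms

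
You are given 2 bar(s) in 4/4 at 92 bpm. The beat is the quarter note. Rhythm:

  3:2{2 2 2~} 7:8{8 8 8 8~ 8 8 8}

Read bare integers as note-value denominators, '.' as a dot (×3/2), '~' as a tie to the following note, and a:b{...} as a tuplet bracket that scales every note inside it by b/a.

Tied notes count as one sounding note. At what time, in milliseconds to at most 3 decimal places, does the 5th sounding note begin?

1. 0.0ms @ 0 + 869.565ms (4/3)
2. 869.565ms @ 4/3 + 869.565ms (4/3)
3. 1739.13ms @ 8/3 + 1242.236ms (40/21)
4. 2981.366ms @ 32/7 + 372.671ms (4/7)
5. 3354.037ms @ 36/7 + 372.671ms (4/7)
6. 3726.708ms @ 40/7 + 745.342ms (8/7)
7. 4472.05ms @ 48/7 + 372.671ms (4/7)
8. 4844.72ms @ 52/7 + 372.671ms (4/7)

note 5 onset = 36/7b = 3354.037ms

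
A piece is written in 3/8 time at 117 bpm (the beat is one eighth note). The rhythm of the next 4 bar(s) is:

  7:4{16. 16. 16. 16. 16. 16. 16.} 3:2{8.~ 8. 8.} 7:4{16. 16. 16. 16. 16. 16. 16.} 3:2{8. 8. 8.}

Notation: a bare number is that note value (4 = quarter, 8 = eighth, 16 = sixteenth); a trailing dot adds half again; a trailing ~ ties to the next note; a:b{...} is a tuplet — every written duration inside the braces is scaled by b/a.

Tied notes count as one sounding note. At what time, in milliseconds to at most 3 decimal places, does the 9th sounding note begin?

1. 0.0ms @ 0 + 219.78ms (3/7)
2. 219.78ms @ 3/7 + 219.78ms (3/7)
3. 439.56ms @ 6/7 + 219.78ms (3/7)
4. 659.341ms @ 9/7 + 219.78ms (3/7)
5. 879.121ms @ 12/7 + 219.78ms (3/7)
6. 1098.901ms @ 15/7 + 219.78ms (3/7)
7. 1318.681ms @ 18/7 + 219.78ms (3/7)
8. 1538.462ms @ 3 + 1025.641ms (2)
9. 2564.103ms @ 5 + 512.821ms (1)
10. 3076.923ms @ 6 + 219.78ms (3/7)
11. 3296.703ms @ 45/7 + 219.78ms (3/7)
12. 3516.484ms @ 48/7 + 219.78ms (3/7)
13. 3736.264ms @ 51/7 + 219.78ms (3/7)
14. 3956.044ms @ 54/7 + 219.78ms (3/7)
15. 4175.824ms @ 57/7 + 219.78ms (3/7)
16. 4395.604ms @ 60/7 + 219.78ms (3/7)
17. 4615.385ms @ 9 + 512.821ms (1)
18. 5128.205ms @ 10 + 512.821ms (1)
19. 5641.026ms @ 11 + 512.821ms (1)

note 9 onset = 5b = 2564.103ms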